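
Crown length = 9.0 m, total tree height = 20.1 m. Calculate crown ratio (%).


Formula: Crown Ratio = (Crown Length / Total Height) * 100
CR = (9.0 m / 20.1 m) * 100
CR = 0.4478 * 100 = 44.8%

44.8


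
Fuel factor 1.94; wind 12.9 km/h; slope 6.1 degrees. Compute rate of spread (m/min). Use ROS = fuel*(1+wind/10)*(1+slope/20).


Formula: ROS = fuel * (1 + wind/10) * (1 + slope/20)
Wind factor = 1 + 12.9/10 = 2.29
Slope factor = 1 + 6.1/20 = 1.305
ROS = 1.94 * 2.29 * 1.305 = 5.8 m/min

5.8


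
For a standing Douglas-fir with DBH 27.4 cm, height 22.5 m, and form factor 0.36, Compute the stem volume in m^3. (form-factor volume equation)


Formula: V = pi * (DBH/200)^2 * H * ff
Radius = DBH/200 = 27.4/200 = 0.137 m
Radius^2 = 0.137^2 = 0.018769 m^2
V = pi * 0.018769 * 22.5 * 0.36
V = 0.478 m^3

0.478


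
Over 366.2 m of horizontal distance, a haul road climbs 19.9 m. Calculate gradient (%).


Formula: Gradient = rise / run * 100
Gradient = 19.9 / 366.2 * 100 = 5.4%

5.4


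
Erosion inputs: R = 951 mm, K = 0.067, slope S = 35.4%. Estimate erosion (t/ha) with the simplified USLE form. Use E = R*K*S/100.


Formula: E = R * K * S / 100  (simplified USLE)
R * K = 951 * 0.067 = 63.717
E = 63.717 * 35.4 / 100 = 22.56 t/ha

22.56


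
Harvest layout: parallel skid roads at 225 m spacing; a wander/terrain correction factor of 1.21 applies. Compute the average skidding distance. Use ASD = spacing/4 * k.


Formula: ASD = (spacing / 4) * correction
Uncorrected distance = spacing / 4 = 225 / 4 = 56.25 m
ASD = 56.25 * 1.21 = 68 m

68


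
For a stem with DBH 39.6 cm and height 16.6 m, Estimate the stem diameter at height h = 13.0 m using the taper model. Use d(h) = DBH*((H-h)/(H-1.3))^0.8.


Taper: d(h) = DBH * ((H - h) / (H - 1.3))^0.8
Numerator = H - h = 16.6 - 13.0 = 3.6 m
Denominator = H - 1.3 = 16.6 - 1.3 = 15.3 m
Ratio = 3.6 / 15.3 = 0.23529
d = 39.6 * 0.23529^0.8 = 12.4 cm

12.4


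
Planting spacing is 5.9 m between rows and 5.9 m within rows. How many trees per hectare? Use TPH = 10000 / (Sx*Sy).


Formula: TPH = 10000 m^2/ha / (spacing_x * spacing_y)
Area per tree = 5.9 m * 5.9 m = 34.81 m^2
TPH = 10000 / 34.81 = 287 trees/ha

287


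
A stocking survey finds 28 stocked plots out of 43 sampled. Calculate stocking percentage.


Formula: Stocking % = stocked plots / total plots * 100
Stocking = 28 / 43 * 100
Stocking = 0.6512 * 100 = 65.1%

65.1


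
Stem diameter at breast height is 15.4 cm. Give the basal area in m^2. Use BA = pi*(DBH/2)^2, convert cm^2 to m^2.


Formula: BA = pi * (DBH/2)^2 / 10000  (cm^2 to m^2)
Radius = DBH/2 = 15.4/2 = 7.7 cm
BA = pi * 7.7^2 / 10000
   = 186.265 cm^2 / 10000
   = 0.0186 m^2

0.0186


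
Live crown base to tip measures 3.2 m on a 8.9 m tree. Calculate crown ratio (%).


Formula: Crown Ratio = (Crown Length / Total Height) * 100
CR = (3.2 m / 8.9 m) * 100
CR = 0.3596 * 100 = 36.0%

36.0


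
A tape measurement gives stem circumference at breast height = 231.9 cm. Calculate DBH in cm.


Formula: DBH = C / pi
DBH = 231.9 / pi
pi = 3.14159...
DBH = 73.8 cm

73.8


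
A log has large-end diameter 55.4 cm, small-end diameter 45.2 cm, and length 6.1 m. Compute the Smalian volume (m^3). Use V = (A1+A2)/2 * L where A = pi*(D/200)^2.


Smalian: V = (A1 + A2)/2 * L,  A = pi*(D/200)^2
A1 = pi*(55.4/200)^2 = 0.241051 m^2
A2 = pi*(45.2/200)^2 = 0.16046 m^2
V = (0.241051+0.16046)/2*6.1 = 1.2246 m^3

1.2246


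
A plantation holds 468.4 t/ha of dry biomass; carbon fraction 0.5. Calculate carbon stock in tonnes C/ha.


Formula: Carbon Stock = Biomass * Carbon Fraction
C = 468.4 t/ha * 0.5
C = 234.2 t C/ha

234.2


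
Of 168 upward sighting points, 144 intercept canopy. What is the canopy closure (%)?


Formula: Canopy closure = covered points / total points * 100
Closure = 144 / 168 * 100
Closure = 0.8571 * 100 = 85.7%

85.7


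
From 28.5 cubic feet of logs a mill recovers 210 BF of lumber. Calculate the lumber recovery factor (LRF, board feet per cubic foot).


Formula: LRF = Lumber Output (BF) / Log Input (ft^3)
LRF = 210 BF / 28.5 ft^3
LRF = 7.37 BF/ft^3

7.37


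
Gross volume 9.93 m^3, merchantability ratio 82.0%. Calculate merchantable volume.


Formula: MV = V_total * (merchantable_pct / 100)
Merchantable fraction = 82.0% / 100 = 0.82
MV = 9.93 m^3 * 0.82 = 8.143 m^3

8.143


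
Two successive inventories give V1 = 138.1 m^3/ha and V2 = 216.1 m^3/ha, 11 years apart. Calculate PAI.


Formula: PAI = (V_T2 - V_T1) / (T2 - T1)
Volume increment = 216.1 - 138.1 = 78.0 m^3/ha
PAI = 78.0 / 11 = 7.09 m^3/ha/year

7.09


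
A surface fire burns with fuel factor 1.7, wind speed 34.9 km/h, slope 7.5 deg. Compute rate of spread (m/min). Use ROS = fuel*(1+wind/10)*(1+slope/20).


Formula: ROS = fuel * (1 + wind/10) * (1 + slope/20)
Wind factor = 1 + 34.9/10 = 4.49
Slope factor = 1 + 7.5/20 = 1.375
ROS = 1.7 * 4.49 * 1.375 = 10.5 m/min

10.5


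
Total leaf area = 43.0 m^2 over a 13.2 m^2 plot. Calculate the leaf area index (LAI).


Formula: LAI = total leaf area / ground area  (dimensionless)
LAI = 43.0 m^2 / 13.2 m^2
LAI = 3.26

3.26


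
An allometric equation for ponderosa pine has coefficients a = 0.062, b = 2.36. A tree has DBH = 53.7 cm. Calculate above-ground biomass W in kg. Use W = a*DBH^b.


Formula: W = a * DBH^b  (allometric power law)
DBH^b = 53.7^2.36 = 12098.7169
W = 0.062 * 12098.7169 = 750.1 kg

750.1


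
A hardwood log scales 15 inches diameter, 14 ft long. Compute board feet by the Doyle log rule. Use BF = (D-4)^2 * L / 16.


Doyle: BF = (D - 4)^2 * L / 16
Adjusted diameter = 15 - 4 = 11 in
(D-4)^2 = 11^2 = 121
BF = 121 * 14 / 16 = 106 BF

106


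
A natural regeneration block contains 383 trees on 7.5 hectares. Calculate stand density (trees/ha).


Formula: Stand Density = N_trees / Area_ha
Density = 383 trees / 7.5 ha
Density = 51 trees/ha

51


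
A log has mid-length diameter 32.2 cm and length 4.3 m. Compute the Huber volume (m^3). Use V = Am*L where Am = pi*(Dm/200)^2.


Huber: V = Am * L,  Am = pi*(Dm/200)^2
Am = pi*(32.2/200)^2 = 0.081433 m^2
V = 0.081433*4.3 = 0.3502 m^3

0.3502


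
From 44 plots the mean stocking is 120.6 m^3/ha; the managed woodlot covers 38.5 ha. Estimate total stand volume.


Formula: Total Volume = Mean Volume per ha * Total Area
Total Volume = 120.6 m^3/ha * 38.5 ha
Total Volume = 4643 m^3

4643


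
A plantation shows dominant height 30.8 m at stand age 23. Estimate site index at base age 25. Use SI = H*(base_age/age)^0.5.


Formula: SI = H_dom * (base_age / age)^0.5
Age ratio = 25 / 23 = 1.08696
sqrt(age_ratio) = 1.04257
SI = 30.8 * 1.04257 = 32.1 m

32.1


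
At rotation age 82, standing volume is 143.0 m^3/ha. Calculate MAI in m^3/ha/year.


Formula: MAI = Total Volume / Stand Age
MAI = 143.0 m^3/ha / 82 years
MAI = 1.74 m^3/ha/year

1.74


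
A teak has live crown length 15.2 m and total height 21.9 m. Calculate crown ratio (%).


Formula: Crown Ratio = (Crown Length / Total Height) * 100
CR = (15.2 m / 21.9 m) * 100
CR = 0.6941 * 100 = 69.4%

69.4


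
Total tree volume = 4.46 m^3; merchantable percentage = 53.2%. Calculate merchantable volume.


Formula: MV = V_total * (merchantable_pct / 100)
Merchantable fraction = 53.2% / 100 = 0.532
MV = 4.46 m^3 * 0.532 = 2.373 m^3

2.373


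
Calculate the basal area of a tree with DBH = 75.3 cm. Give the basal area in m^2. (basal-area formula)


Formula: BA = pi * (DBH/2)^2 / 10000  (cm^2 to m^2)
Radius = DBH/2 = 75.3/2 = 37.65 cm
BA = pi * 37.65^2 / 10000
   = 4453.2783 cm^2 / 10000
   = 0.4453 m^2

0.4453


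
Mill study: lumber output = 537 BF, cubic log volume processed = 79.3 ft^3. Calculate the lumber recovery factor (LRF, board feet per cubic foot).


Formula: LRF = Lumber Output (BF) / Log Input (ft^3)
LRF = 537 BF / 79.3 ft^3
LRF = 6.77 BF/ft^3

6.77


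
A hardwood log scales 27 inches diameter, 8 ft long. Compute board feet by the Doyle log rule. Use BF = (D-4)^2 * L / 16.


Doyle: BF = (D - 4)^2 * L / 16
Adjusted diameter = 27 - 4 = 23 in
(D-4)^2 = 23^2 = 529
BF = 529 * 8 / 16 = 265 BF

265


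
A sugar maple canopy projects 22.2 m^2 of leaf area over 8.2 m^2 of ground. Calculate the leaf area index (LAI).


Formula: LAI = total leaf area / ground area  (dimensionless)
LAI = 22.2 m^2 / 8.2 m^2
LAI = 2.71

2.71


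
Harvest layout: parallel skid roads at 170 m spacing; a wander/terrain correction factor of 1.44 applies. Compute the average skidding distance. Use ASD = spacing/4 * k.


Formula: ASD = (spacing / 4) * correction
Uncorrected distance = spacing / 4 = 170 / 4 = 42.5 m
ASD = 42.5 * 1.44 = 61 m

61


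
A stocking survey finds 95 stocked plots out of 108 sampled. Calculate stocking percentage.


Formula: Stocking % = stocked plots / total plots * 100
Stocking = 95 / 108 * 100
Stocking = 0.8796 * 100 = 88.0%

88.0


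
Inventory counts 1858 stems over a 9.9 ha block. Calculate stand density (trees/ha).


Formula: Stand Density = N_trees / Area_ha
Density = 1858 trees / 9.9 ha
Density = 188 trees/ha

188


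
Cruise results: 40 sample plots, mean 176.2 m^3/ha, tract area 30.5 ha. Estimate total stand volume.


Formula: Total Volume = Mean Volume per ha * Total Area
Total Volume = 176.2 m^3/ha * 30.5 ha
Total Volume = 5374 m^3

5374


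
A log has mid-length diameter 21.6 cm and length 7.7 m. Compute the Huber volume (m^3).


Huber: V = Am * L,  Am = pi*(Dm/200)^2
Am = pi*(21.6/200)^2 = 0.036644 m^2
V = 0.036644*7.7 = 0.2822 m^3

0.2822


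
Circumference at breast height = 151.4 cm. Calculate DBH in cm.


Formula: DBH = C / pi
DBH = 151.4 / pi
pi = 3.14159...
DBH = 48.2 cm

48.2


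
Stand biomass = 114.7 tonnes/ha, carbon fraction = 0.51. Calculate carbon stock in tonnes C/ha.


Formula: Carbon Stock = Biomass * Carbon Fraction
C = 114.7 t/ha * 0.51
C = 58.5 t C/ha

58.5


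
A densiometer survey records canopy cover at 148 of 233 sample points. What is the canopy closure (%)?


Formula: Canopy closure = covered points / total points * 100
Closure = 148 / 233 * 100
Closure = 0.6352 * 100 = 63.5%

63.5


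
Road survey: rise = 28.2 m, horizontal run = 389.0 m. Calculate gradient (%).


Formula: Gradient = rise / run * 100
Gradient = 28.2 / 389.0 * 100 = 7.2%

7.2


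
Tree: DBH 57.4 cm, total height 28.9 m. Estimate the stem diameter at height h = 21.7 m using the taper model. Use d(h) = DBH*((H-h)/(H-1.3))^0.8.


Taper: d(h) = DBH * ((H - h) / (H - 1.3))^0.8
Numerator = H - h = 28.9 - 21.7 = 7.2 m
Denominator = H - 1.3 = 28.9 - 1.3 = 27.6 m
Ratio = 7.2 / 27.6 = 0.26087
d = 57.4 * 0.26087^0.8 = 19.6 cm

19.6


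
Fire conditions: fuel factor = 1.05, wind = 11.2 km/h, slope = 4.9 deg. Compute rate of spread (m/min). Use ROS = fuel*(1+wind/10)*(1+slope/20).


Formula: ROS = fuel * (1 + wind/10) * (1 + slope/20)
Wind factor = 1 + 11.2/10 = 2.12
Slope factor = 1 + 4.9/20 = 1.245
ROS = 1.05 * 2.12 * 1.245 = 2.77 m/min

2.77


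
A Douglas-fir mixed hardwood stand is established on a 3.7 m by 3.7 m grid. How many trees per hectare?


Formula: TPH = 10000 m^2/ha / (spacing_x * spacing_y)
Area per tree = 3.7 m * 3.7 m = 13.69 m^2
TPH = 10000 / 13.69 = 730 trees/ha

730


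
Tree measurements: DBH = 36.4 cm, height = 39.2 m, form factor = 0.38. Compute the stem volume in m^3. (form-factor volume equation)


Formula: V = pi * (DBH/200)^2 * H * ff
Radius = DBH/200 = 36.4/200 = 0.182 m
Radius^2 = 0.182^2 = 0.033124 m^2
V = pi * 0.033124 * 39.2 * 0.38
V = 1.55 m^3

1.55


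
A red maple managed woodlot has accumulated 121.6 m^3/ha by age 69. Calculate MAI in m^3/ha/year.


Formula: MAI = Total Volume / Stand Age
MAI = 121.6 m^3/ha / 69 years
MAI = 1.76 m^3/ha/year

1.76


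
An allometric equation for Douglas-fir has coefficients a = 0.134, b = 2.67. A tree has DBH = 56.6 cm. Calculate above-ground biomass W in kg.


Formula: W = a * DBH^b  (allometric power law)
DBH^b = 56.6^2.67 = 47865.1993
W = 0.134 * 47865.1993 = 6413.9 kg

6413.9


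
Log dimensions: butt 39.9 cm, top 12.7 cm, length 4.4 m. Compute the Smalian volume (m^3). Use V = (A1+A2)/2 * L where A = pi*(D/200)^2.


Smalian: V = (A1 + A2)/2 * L,  A = pi*(D/200)^2
A1 = pi*(39.9/200)^2 = 0.125036 m^2
A2 = pi*(12.7/200)^2 = 0.012668 m^2
V = (0.125036+0.012668)/2*4.4 = 0.3029 m^3

0.3029


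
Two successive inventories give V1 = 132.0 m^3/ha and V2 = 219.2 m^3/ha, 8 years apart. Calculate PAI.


Formula: PAI = (V_T2 - V_T1) / (T2 - T1)
Volume increment = 219.2 - 132.0 = 87.2 m^3/ha
PAI = 87.2 / 8 = 10.9 m^3/ha/year

10.9


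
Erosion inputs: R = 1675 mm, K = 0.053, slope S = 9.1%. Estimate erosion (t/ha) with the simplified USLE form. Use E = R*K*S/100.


Formula: E = R * K * S / 100  (simplified USLE)
R * K = 1675 * 0.053 = 88.775
E = 88.775 * 9.1 / 100 = 8.08 t/ha

8.08


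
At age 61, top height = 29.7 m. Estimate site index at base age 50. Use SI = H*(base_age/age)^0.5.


Formula: SI = H_dom * (base_age / age)^0.5
Age ratio = 50 / 61 = 0.81967
sqrt(age_ratio) = 0.90536
SI = 29.7 * 0.90536 = 26.9 m

26.9


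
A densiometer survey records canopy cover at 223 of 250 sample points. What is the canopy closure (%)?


Formula: Canopy closure = covered points / total points * 100
Closure = 223 / 250 * 100
Closure = 0.892 * 100 = 89.2%

89.2


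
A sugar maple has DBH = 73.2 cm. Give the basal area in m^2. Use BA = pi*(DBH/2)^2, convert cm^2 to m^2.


Formula: BA = pi * (DBH/2)^2 / 10000  (cm^2 to m^2)
Radius = DBH/2 = 73.2/2 = 36.6 cm
BA = pi * 36.6^2 / 10000
   = 4208.3519 cm^2 / 10000
   = 0.4208 m^2

0.4208


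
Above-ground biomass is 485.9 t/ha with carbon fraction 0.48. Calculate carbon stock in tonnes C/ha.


Formula: Carbon Stock = Biomass * Carbon Fraction
C = 485.9 t/ha * 0.48
C = 233.2 t C/ha

233.2


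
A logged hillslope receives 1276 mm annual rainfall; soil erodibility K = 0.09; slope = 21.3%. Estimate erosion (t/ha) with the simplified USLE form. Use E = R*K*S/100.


Formula: E = R * K * S / 100  (simplified USLE)
R * K = 1276 * 0.09 = 114.84
E = 114.84 * 21.3 / 100 = 24.46 t/ha

24.46


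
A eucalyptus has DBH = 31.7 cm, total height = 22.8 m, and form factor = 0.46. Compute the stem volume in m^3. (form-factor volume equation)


Formula: V = pi * (DBH/200)^2 * H * ff
Radius = DBH/200 = 31.7/200 = 0.1585 m
Radius^2 = 0.1585^2 = 0.02512225 m^2
V = pi * 0.02512225 * 22.8 * 0.46
V = 0.828 m^3

0.828


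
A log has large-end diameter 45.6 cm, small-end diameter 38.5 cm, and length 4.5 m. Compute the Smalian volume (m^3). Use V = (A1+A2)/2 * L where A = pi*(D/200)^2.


Smalian: V = (A1 + A2)/2 * L,  A = pi*(D/200)^2
A1 = pi*(45.6/200)^2 = 0.163313 m^2
A2 = pi*(38.5/200)^2 = 0.116416 m^2
V = (0.163313+0.116416)/2*4.5 = 0.6294 m^3

0.6294


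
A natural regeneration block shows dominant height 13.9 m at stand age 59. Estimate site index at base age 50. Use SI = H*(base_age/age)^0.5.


Formula: SI = H_dom * (base_age / age)^0.5
Age ratio = 50 / 59 = 0.84746
sqrt(age_ratio) = 0.92057
SI = 13.9 * 0.92057 = 12.8 m

12.8


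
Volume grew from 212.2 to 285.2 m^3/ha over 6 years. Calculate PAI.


Formula: PAI = (V_T2 - V_T1) / (T2 - T1)
Volume increment = 285.2 - 212.2 = 73.0 m^3/ha
PAI = 73.0 / 6 = 12.17 m^3/ha/year

12.17


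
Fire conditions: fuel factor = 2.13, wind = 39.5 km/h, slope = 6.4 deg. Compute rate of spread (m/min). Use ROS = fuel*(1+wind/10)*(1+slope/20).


Formula: ROS = fuel * (1 + wind/10) * (1 + slope/20)
Wind factor = 1 + 39.5/10 = 4.95
Slope factor = 1 + 6.4/20 = 1.32
ROS = 2.13 * 4.95 * 1.32 = 13.92 m/min

13.92


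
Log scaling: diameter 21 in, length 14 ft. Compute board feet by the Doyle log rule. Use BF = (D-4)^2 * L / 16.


Doyle: BF = (D - 4)^2 * L / 16
Adjusted diameter = 21 - 4 = 17 in
(D-4)^2 = 17^2 = 289
BF = 289 * 14 / 16 = 253 BF

253


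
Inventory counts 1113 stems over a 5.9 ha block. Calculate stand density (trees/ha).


Formula: Stand Density = N_trees / Area_ha
Density = 1113 trees / 5.9 ha
Density = 189 trees/ha

189


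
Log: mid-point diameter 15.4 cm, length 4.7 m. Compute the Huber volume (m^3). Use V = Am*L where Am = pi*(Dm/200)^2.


Huber: V = Am * L,  Am = pi*(Dm/200)^2
Am = pi*(15.4/200)^2 = 0.018627 m^2
V = 0.018627*4.7 = 0.0875 m^3

0.0875


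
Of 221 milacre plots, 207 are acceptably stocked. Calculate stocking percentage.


Formula: Stocking % = stocked plots / total plots * 100
Stocking = 207 / 221 * 100
Stocking = 0.9367 * 100 = 93.7%

93.7


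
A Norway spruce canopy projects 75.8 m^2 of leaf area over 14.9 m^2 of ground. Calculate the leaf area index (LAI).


Formula: LAI = total leaf area / ground area  (dimensionless)
LAI = 75.8 m^2 / 14.9 m^2
LAI = 5.09

5.09


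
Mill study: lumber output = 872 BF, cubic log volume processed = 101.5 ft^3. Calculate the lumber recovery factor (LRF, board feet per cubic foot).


Formula: LRF = Lumber Output (BF) / Log Input (ft^3)
LRF = 872 BF / 101.5 ft^3
LRF = 8.59 BF/ft^3

8.59


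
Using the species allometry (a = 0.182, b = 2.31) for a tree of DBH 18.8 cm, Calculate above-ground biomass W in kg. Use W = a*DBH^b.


Formula: W = a * DBH^b  (allometric power law)
DBH^b = 18.8^2.31 = 877.6162
W = 0.182 * 877.6162 = 159.7 kg

159.7


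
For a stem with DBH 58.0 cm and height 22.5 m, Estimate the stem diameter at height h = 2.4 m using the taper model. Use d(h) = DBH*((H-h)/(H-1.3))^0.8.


Taper: d(h) = DBH * ((H - h) / (H - 1.3))^0.8
Numerator = H - h = 22.5 - 2.4 = 20.1 m
Denominator = H - 1.3 = 22.5 - 1.3 = 21.2 m
Ratio = 20.1 / 21.2 = 0.94811
d = 58.0 * 0.94811^0.8 = 55.6 cm

55.6


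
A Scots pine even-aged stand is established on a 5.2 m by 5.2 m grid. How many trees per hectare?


Formula: TPH = 10000 m^2/ha / (spacing_x * spacing_y)
Area per tree = 5.2 m * 5.2 m = 27.04 m^2
TPH = 10000 / 27.04 = 370 trees/ha

370


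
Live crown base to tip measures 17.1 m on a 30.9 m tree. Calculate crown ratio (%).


Formula: Crown Ratio = (Crown Length / Total Height) * 100
CR = (17.1 m / 30.9 m) * 100
CR = 0.5534 * 100 = 55.3%

55.3


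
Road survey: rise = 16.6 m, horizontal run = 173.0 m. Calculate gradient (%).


Formula: Gradient = rise / run * 100
Gradient = 16.6 / 173.0 * 100 = 9.6%

9.6


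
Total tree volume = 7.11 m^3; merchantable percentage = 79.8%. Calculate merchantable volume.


Formula: MV = V_total * (merchantable_pct / 100)
Merchantable fraction = 79.8% / 100 = 0.798
MV = 7.11 m^3 * 0.798 = 5.674 m^3

5.674


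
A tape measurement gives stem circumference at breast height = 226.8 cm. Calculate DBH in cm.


Formula: DBH = C / pi
DBH = 226.8 / pi
pi = 3.14159...
DBH = 72.2 cm

72.2


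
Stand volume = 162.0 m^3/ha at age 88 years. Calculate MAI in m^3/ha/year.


Formula: MAI = Total Volume / Stand Age
MAI = 162.0 m^3/ha / 88 years
MAI = 1.84 m^3/ha/year

1.84


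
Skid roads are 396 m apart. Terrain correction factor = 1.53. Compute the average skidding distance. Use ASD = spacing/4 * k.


Formula: ASD = (spacing / 4) * correction
Uncorrected distance = spacing / 4 = 396 / 4 = 99 m
ASD = 99 * 1.53 = 151 m

151


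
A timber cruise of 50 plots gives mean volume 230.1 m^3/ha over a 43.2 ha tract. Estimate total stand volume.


Formula: Total Volume = Mean Volume per ha * Total Area
Total Volume = 230.1 m^3/ha * 43.2 ha
Total Volume = 9940 m^3

9940


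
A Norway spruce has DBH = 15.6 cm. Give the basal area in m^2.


Formula: BA = pi * (DBH/2)^2 / 10000  (cm^2 to m^2)
Radius = DBH/2 = 15.6/2 = 7.8 cm
BA = pi * 7.8^2 / 10000
   = 191.1345 cm^2 / 10000
   = 0.0191 m^2

0.0191


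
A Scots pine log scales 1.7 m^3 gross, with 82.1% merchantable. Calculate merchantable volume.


Formula: MV = V_total * (merchantable_pct / 100)
Merchantable fraction = 82.1% / 100 = 0.821
MV = 1.7 m^3 * 0.821 = 1.396 m^3

1.396


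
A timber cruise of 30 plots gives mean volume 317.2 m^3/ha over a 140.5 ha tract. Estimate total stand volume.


Formula: Total Volume = Mean Volume per ha * Total Area
Total Volume = 317.2 m^3/ha * 140.5 ha
Total Volume = 44567 m^3

44567


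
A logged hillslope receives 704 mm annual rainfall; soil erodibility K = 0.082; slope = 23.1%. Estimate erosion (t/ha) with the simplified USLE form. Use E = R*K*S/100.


Formula: E = R * K * S / 100  (simplified USLE)
R * K = 704 * 0.082 = 57.728
E = 57.728 * 23.1 / 100 = 13.34 t/ha

13.34


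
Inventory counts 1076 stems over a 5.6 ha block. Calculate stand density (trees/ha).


Formula: Stand Density = N_trees / Area_ha
Density = 1076 trees / 5.6 ha
Density = 192 trees/ha

192


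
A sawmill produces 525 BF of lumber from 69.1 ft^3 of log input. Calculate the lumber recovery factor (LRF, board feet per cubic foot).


Formula: LRF = Lumber Output (BF) / Log Input (ft^3)
LRF = 525 BF / 69.1 ft^3
LRF = 7.6 BF/ft^3

7.6


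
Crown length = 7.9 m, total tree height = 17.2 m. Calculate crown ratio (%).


Formula: Crown Ratio = (Crown Length / Total Height) * 100
CR = (7.9 m / 17.2 m) * 100
CR = 0.4593 * 100 = 45.9%

45.9


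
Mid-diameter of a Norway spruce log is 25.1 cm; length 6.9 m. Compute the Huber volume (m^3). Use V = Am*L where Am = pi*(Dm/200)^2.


Huber: V = Am * L,  Am = pi*(Dm/200)^2
Am = pi*(25.1/200)^2 = 0.049481 m^2
V = 0.049481*6.9 = 0.3414 m^3

0.3414


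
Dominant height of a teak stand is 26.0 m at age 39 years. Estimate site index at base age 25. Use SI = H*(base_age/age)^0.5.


Formula: SI = H_dom * (base_age / age)^0.5
Age ratio = 25 / 39 = 0.64103
sqrt(age_ratio) = 0.80064
SI = 26.0 * 0.80064 = 20.8 m

20.8


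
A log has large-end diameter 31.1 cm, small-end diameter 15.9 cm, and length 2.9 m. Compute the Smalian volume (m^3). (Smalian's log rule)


Smalian: V = (A1 + A2)/2 * L,  A = pi*(D/200)^2
A1 = pi*(31.1/200)^2 = 0.075964 m^2
A2 = pi*(15.9/200)^2 = 0.019856 m^2
V = (0.075964+0.019856)/2*2.9 = 0.1389 m^3

0.1389


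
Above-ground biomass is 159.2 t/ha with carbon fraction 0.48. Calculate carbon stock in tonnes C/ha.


Formula: Carbon Stock = Biomass * Carbon Fraction
C = 159.2 t/ha * 0.48
C = 76.4 t C/ha

76.4


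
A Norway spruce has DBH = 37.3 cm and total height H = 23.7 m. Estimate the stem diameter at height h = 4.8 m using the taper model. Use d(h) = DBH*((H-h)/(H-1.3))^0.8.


Taper: d(h) = DBH * ((H - h) / (H - 1.3))^0.8
Numerator = H - h = 23.7 - 4.8 = 18.9 m
Denominator = H - 1.3 = 23.7 - 1.3 = 22.4 m
Ratio = 18.9 / 22.4 = 0.84375
d = 37.3 * 0.84375^0.8 = 32.6 cm

32.6


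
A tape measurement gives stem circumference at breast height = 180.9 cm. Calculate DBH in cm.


Formula: DBH = C / pi
DBH = 180.9 / pi
pi = 3.14159...
DBH = 57.6 cm

57.6


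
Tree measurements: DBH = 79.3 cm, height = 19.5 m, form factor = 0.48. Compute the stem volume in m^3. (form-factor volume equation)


Formula: V = pi * (DBH/200)^2 * H * ff
Radius = DBH/200 = 79.3/200 = 0.3965 m
Radius^2 = 0.3965^2 = 0.15721225 m^2
V = pi * 0.15721225 * 19.5 * 0.48
V = 4.623 m^3

4.623


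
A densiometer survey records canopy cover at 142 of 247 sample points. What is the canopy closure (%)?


Formula: Canopy closure = covered points / total points * 100
Closure = 142 / 247 * 100
Closure = 0.5749 * 100 = 57.5%

57.5


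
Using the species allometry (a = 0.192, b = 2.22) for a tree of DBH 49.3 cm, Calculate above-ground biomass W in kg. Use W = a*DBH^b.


Formula: W = a * DBH^b  (allometric power law)
DBH^b = 49.3^2.22 = 5729.5453
W = 0.192 * 5729.5453 = 1100.1 kg

1100.1


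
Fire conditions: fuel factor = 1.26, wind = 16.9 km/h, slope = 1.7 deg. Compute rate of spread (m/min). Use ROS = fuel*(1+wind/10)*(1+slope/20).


Formula: ROS = fuel * (1 + wind/10) * (1 + slope/20)
Wind factor = 1 + 16.9/10 = 2.69
Slope factor = 1 + 1.7/20 = 1.085
ROS = 1.26 * 2.69 * 1.085 = 3.68 m/min

3.68


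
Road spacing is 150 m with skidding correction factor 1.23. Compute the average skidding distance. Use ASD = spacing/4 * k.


Formula: ASD = (spacing / 4) * correction
Uncorrected distance = spacing / 4 = 150 / 4 = 37.5 m
ASD = 37.5 * 1.23 = 46 m

46


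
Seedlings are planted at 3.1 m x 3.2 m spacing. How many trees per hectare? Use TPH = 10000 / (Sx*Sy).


Formula: TPH = 10000 m^2/ha / (spacing_x * spacing_y)
Area per tree = 3.1 m * 3.2 m = 9.92 m^2
TPH = 10000 / 9.92 = 1008 trees/ha

1008


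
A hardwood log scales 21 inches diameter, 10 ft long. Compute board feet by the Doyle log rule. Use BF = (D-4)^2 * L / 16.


Doyle: BF = (D - 4)^2 * L / 16
Adjusted diameter = 21 - 4 = 17 in
(D-4)^2 = 17^2 = 289
BF = 289 * 10 / 16 = 181 BF

181


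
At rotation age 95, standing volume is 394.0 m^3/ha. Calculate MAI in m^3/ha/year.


Formula: MAI = Total Volume / Stand Age
MAI = 394.0 m^3/ha / 95 years
MAI = 4.15 m^3/ha/year

4.15


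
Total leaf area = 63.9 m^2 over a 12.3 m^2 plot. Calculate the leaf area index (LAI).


Formula: LAI = total leaf area / ground area  (dimensionless)
LAI = 63.9 m^2 / 12.3 m^2
LAI = 5.2

5.2


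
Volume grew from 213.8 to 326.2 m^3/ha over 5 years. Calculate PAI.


Formula: PAI = (V_T2 - V_T1) / (T2 - T1)
Volume increment = 326.2 - 213.8 = 112.4 m^3/ha
PAI = 112.4 / 5 = 22.48 m^3/ha/year

22.48


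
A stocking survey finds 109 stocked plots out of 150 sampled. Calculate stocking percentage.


Formula: Stocking % = stocked plots / total plots * 100
Stocking = 109 / 150 * 100
Stocking = 0.7267 * 100 = 72.7%

72.7


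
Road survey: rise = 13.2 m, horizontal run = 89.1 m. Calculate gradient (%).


Formula: Gradient = rise / run * 100
Gradient = 13.2 / 89.1 * 100 = 14.8%

14.8


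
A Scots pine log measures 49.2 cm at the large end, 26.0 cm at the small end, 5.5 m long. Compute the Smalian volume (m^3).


Smalian: V = (A1 + A2)/2 * L,  A = pi*(D/200)^2
A1 = pi*(49.2/200)^2 = 0.190117 m^2
A2 = pi*(26.0/200)^2 = 0.053093 m^2
V = (0.190117+0.053093)/2*5.5 = 0.6688 m^3

0.6688


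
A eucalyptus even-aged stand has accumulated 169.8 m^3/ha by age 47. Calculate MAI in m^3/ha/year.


Formula: MAI = Total Volume / Stand Age
MAI = 169.8 m^3/ha / 47 years
MAI = 3.61 m^3/ha/year

3.61


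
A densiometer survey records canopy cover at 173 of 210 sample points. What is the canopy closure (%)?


Formula: Canopy closure = covered points / total points * 100
Closure = 173 / 210 * 100
Closure = 0.8238 * 100 = 82.4%

82.4


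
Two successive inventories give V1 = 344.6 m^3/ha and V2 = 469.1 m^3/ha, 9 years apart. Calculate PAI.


Formula: PAI = (V_T2 - V_T1) / (T2 - T1)
Volume increment = 469.1 - 344.6 = 124.5 m^3/ha
PAI = 124.5 / 9 = 13.83 m^3/ha/year

13.83


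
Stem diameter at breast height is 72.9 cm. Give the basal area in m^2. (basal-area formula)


Formula: BA = pi * (DBH/2)^2 / 10000  (cm^2 to m^2)
Radius = DBH/2 = 72.9/2 = 36.45 cm
BA = pi * 36.45^2 / 10000
   = 4173.9279 cm^2 / 10000
   = 0.4174 m^2

0.4174


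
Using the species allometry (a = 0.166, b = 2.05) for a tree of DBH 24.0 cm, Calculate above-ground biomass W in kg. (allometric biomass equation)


Formula: W = a * DBH^b  (allometric power law)
DBH^b = 24.0^2.05 = 675.201
W = 0.166 * 675.201 = 112.1 kg

112.1


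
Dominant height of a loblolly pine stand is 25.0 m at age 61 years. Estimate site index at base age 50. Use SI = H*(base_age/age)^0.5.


Formula: SI = H_dom * (base_age / age)^0.5
Age ratio = 50 / 61 = 0.81967
sqrt(age_ratio) = 0.90536
SI = 25.0 * 0.90536 = 22.6 m

22.6


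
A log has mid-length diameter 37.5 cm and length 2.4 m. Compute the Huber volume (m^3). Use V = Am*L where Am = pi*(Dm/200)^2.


Huber: V = Am * L,  Am = pi*(Dm/200)^2
Am = pi*(37.5/200)^2 = 0.110447 m^2
V = 0.110447*2.4 = 0.2651 m^3

0.2651


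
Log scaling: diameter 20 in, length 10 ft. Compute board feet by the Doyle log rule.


Doyle: BF = (D - 4)^2 * L / 16
Adjusted diameter = 20 - 4 = 16 in
(D-4)^2 = 16^2 = 256
BF = 256 * 10 / 16 = 160 BF

160


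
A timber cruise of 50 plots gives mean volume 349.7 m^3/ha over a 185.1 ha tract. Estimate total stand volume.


Formula: Total Volume = Mean Volume per ha * Total Area
Total Volume = 349.7 m^3/ha * 185.1 ha
Total Volume = 64729 m^3

64729


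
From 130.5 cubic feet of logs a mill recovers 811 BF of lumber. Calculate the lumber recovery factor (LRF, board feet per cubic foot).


Formula: LRF = Lumber Output (BF) / Log Input (ft^3)
LRF = 811 BF / 130.5 ft^3
LRF = 6.21 BF/ft^3

6.21


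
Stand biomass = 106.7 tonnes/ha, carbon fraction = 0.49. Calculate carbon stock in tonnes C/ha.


Formula: Carbon Stock = Biomass * Carbon Fraction
C = 106.7 t/ha * 0.49
C = 52.3 t C/ha

52.3


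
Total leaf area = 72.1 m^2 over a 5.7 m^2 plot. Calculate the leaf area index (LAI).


Formula: LAI = total leaf area / ground area  (dimensionless)
LAI = 72.1 m^2 / 5.7 m^2
LAI = 12.65

12.65


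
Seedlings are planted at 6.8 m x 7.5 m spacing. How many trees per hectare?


Formula: TPH = 10000 m^2/ha / (spacing_x * spacing_y)
Area per tree = 6.8 m * 7.5 m = 51.0 m^2
TPH = 10000 / 51.0 = 196 trees/ha

196


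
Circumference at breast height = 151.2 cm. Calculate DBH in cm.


Formula: DBH = C / pi
DBH = 151.2 / pi
pi = 3.14159...
DBH = 48.1 cm

48.1


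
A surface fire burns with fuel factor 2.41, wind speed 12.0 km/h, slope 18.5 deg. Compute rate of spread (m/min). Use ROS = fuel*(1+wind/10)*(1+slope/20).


Formula: ROS = fuel * (1 + wind/10) * (1 + slope/20)
Wind factor = 1 + 12.0/10 = 2.2
Slope factor = 1 + 18.5/20 = 1.925
ROS = 2.41 * 2.2 * 1.925 = 10.21 m/min

10.21


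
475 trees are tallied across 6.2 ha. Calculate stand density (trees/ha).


Formula: Stand Density = N_trees / Area_ha
Density = 475 trees / 6.2 ha
Density = 77 trees/ha

77


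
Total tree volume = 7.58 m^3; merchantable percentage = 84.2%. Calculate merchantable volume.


Formula: MV = V_total * (merchantable_pct / 100)
Merchantable fraction = 84.2% / 100 = 0.842
MV = 7.58 m^3 * 0.842 = 6.382 m^3

6.382


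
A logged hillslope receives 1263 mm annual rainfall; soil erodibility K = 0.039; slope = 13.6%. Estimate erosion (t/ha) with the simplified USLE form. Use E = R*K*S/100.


Formula: E = R * K * S / 100  (simplified USLE)
R * K = 1263 * 0.039 = 49.257
E = 49.257 * 13.6 / 100 = 6.7 t/ha

6.7


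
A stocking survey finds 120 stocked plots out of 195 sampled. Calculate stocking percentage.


Formula: Stocking % = stocked plots / total plots * 100
Stocking = 120 / 195 * 100
Stocking = 0.6154 * 100 = 61.5%

61.5


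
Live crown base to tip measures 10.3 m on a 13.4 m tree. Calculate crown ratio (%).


Formula: Crown Ratio = (Crown Length / Total Height) * 100
CR = (10.3 m / 13.4 m) * 100
CR = 0.7687 * 100 = 76.9%

76.9


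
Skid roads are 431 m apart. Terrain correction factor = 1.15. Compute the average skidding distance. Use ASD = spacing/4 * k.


Formula: ASD = (spacing / 4) * correction
Uncorrected distance = spacing / 4 = 431 / 4 = 107.75 m
ASD = 107.75 * 1.15 = 124 m

124


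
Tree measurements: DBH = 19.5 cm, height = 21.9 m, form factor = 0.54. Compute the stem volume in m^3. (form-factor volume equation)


Formula: V = pi * (DBH/200)^2 * H * ff
Radius = DBH/200 = 19.5/200 = 0.0975 m
Radius^2 = 0.0975^2 = 0.00950625 m^2
V = pi * 0.00950625 * 21.9 * 0.54
V = 0.353 m^3

0.353


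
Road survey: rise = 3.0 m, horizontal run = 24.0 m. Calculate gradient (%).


Formula: Gradient = rise / run * 100
Gradient = 3.0 / 24.0 * 100 = 12.5%

12.5


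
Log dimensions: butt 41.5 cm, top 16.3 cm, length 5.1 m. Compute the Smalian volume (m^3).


Smalian: V = (A1 + A2)/2 * L,  A = pi*(D/200)^2
A1 = pi*(41.5/200)^2 = 0.135265 m^2
A2 = pi*(16.3/200)^2 = 0.020867 m^2
V = (0.135265+0.020867)/2*5.1 = 0.3981 m^3

0.3981


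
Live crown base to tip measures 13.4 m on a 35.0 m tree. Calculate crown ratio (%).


Formula: Crown Ratio = (Crown Length / Total Height) * 100
CR = (13.4 m / 35.0 m) * 100
CR = 0.3829 * 100 = 38.3%

38.3


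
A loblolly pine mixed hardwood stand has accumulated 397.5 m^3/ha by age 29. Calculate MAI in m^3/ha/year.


Formula: MAI = Total Volume / Stand Age
MAI = 397.5 m^3/ha / 29 years
MAI = 13.71 m^3/ha/year

13.71


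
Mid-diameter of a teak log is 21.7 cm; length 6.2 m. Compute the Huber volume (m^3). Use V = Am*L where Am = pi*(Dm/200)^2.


Huber: V = Am * L,  Am = pi*(Dm/200)^2
Am = pi*(21.7/200)^2 = 0.036984 m^2
V = 0.036984*6.2 = 0.2293 m^3

0.2293


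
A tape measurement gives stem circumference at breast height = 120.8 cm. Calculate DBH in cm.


Formula: DBH = C / pi
DBH = 120.8 / pi
pi = 3.14159...
DBH = 38.5 cm

38.5


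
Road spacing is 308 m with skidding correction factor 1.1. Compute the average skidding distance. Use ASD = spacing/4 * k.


Formula: ASD = (spacing / 4) * correction
Uncorrected distance = spacing / 4 = 308 / 4 = 77 m
ASD = 77 * 1.1 = 85 m

85


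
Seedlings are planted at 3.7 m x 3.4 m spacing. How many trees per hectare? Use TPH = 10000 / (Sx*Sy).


Formula: TPH = 10000 m^2/ha / (spacing_x * spacing_y)
Area per tree = 3.7 m * 3.4 m = 12.58 m^2
TPH = 10000 / 12.58 = 795 trees/ha

795


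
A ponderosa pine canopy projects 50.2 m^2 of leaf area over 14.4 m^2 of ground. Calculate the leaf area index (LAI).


Formula: LAI = total leaf area / ground area  (dimensionless)
LAI = 50.2 m^2 / 14.4 m^2
LAI = 3.49

3.49


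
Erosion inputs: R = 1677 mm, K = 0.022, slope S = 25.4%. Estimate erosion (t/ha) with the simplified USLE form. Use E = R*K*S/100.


Formula: E = R * K * S / 100  (simplified USLE)
R * K = 1677 * 0.022 = 36.894
E = 36.894 * 25.4 / 100 = 9.37 t/ha

9.37


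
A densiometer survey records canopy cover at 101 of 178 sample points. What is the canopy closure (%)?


Formula: Canopy closure = covered points / total points * 100
Closure = 101 / 178 * 100
Closure = 0.5674 * 100 = 56.7%

56.7


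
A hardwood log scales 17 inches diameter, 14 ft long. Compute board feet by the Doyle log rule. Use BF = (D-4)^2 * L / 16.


Doyle: BF = (D - 4)^2 * L / 16
Adjusted diameter = 17 - 4 = 13 in
(D-4)^2 = 13^2 = 169
BF = 169 * 14 / 16 = 148 BF

148


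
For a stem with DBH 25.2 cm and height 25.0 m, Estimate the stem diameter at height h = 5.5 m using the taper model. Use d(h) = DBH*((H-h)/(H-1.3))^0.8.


Taper: d(h) = DBH * ((H - h) / (H - 1.3))^0.8
Numerator = H - h = 25.0 - 5.5 = 19.5 m
Denominator = H - 1.3 = 25.0 - 1.3 = 23.7 m
Ratio = 19.5 / 23.7 = 0.82278
d = 25.2 * 0.82278^0.8 = 21.6 cm

21.6


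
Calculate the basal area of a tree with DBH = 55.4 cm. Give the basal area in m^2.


Formula: BA = pi * (DBH/2)^2 / 10000  (cm^2 to m^2)
Radius = DBH/2 = 55.4/2 = 27.7 cm
BA = pi * 27.7^2 / 10000
   = 2410.5126 cm^2 / 10000
   = 0.2411 m^2

0.2411


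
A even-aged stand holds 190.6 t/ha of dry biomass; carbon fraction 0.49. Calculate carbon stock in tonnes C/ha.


Formula: Carbon Stock = Biomass * Carbon Fraction
C = 190.6 t/ha * 0.49
C = 93.4 t C/ha

93.4


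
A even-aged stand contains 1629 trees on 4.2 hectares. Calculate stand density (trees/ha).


Formula: Stand Density = N_trees / Area_ha
Density = 1629 trees / 4.2 ha
Density = 388 trees/ha

388


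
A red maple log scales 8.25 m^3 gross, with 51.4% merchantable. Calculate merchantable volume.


Formula: MV = V_total * (merchantable_pct / 100)
Merchantable fraction = 51.4% / 100 = 0.514
MV = 8.25 m^3 * 0.514 = 4.241 m^3

4.241


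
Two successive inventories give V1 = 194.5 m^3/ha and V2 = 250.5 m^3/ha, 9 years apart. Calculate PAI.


Formula: PAI = (V_T2 - V_T1) / (T2 - T1)
Volume increment = 250.5 - 194.5 = 56.0 m^3/ha
PAI = 56.0 / 9 = 6.22 m^3/ha/year

6.22


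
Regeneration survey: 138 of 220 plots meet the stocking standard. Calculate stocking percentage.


Formula: Stocking % = stocked plots / total plots * 100
Stocking = 138 / 220 * 100
Stocking = 0.6273 * 100 = 62.7%

62.7


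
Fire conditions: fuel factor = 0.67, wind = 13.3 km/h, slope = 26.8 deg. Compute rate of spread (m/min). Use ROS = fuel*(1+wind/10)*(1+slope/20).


Formula: ROS = fuel * (1 + wind/10) * (1 + slope/20)
Wind factor = 1 + 13.3/10 = 2.33
Slope factor = 1 + 26.8/20 = 2.34
ROS = 0.67 * 2.33 * 2.34 = 3.65 m/min

3.65


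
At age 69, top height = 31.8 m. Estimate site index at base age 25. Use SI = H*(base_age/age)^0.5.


Formula: SI = H_dom * (base_age / age)^0.5
Age ratio = 25 / 69 = 0.36232
sqrt(age_ratio) = 0.60193
SI = 31.8 * 0.60193 = 19.1 m

19.1


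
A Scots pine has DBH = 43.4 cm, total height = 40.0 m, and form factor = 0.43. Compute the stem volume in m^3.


Formula: V = pi * (DBH/200)^2 * H * ff
Radius = DBH/200 = 43.4/200 = 0.217 m
Radius^2 = 0.217^2 = 0.047089 m^2
V = pi * 0.047089 * 40.0 * 0.43
V = 2.544 m^3

2.544


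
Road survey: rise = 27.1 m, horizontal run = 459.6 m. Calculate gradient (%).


Formula: Gradient = rise / run * 100
Gradient = 27.1 / 459.6 * 100 = 5.9%

5.9


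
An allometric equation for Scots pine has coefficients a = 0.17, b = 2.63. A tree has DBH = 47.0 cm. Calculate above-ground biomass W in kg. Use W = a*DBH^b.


Formula: W = a * DBH^b  (allometric power law)
DBH^b = 47.0^2.63 = 24981.4341
W = 0.17 * 24981.4341 = 4246.8 kg

4246.8


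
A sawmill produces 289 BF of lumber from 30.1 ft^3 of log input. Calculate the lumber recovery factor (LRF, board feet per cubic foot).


Formula: LRF = Lumber Output (BF) / Log Input (ft^3)
LRF = 289 BF / 30.1 ft^3
LRF = 9.6 BF/ft^3

9.6


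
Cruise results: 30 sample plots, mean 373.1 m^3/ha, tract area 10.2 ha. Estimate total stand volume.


Formula: Total Volume = Mean Volume per ha * Total Area
Total Volume = 373.1 m^3/ha * 10.2 ha
Total Volume = 3806 m^3

3806


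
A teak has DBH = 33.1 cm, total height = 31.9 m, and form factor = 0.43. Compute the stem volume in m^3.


Formula: V = pi * (DBH/200)^2 * H * ff
Radius = DBH/200 = 33.1/200 = 0.1655 m
Radius^2 = 0.1655^2 = 0.02739025 m^2
V = pi * 0.02739025 * 31.9 * 0.43
V = 1.18 m^3

1.18


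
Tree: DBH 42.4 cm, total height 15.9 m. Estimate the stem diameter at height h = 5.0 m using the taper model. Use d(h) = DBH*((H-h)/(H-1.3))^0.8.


Taper: d(h) = DBH * ((H - h) / (H - 1.3))^0.8
Numerator = H - h = 15.9 - 5.0 = 10.9 m
Denominator = H - 1.3 = 15.9 - 1.3 = 14.6 m
Ratio = 10.9 / 14.6 = 0.74658
d = 42.4 * 0.74658^0.8 = 33.6 cm

33.6


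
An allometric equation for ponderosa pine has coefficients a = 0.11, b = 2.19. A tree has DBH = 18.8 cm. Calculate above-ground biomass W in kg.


Formula: W = a * DBH^b  (allometric power law)
DBH^b = 18.8^2.19 = 617.1713
W = 0.11 * 617.1713 = 67.9 kg

67.9


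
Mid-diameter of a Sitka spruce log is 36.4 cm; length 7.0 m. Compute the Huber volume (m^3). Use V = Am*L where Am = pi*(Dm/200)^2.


Huber: V = Am * L,  Am = pi*(Dm/200)^2
Am = pi*(36.4/200)^2 = 0.104062 m^2
V = 0.104062*7.0 = 0.7284 m^3

0.7284


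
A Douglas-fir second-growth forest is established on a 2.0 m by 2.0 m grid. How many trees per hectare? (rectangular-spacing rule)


Formula: TPH = 10000 m^2/ha / (spacing_x * spacing_y)
Area per tree = 2.0 m * 2.0 m = 4.0 m^2
TPH = 10000 / 4.0 = 2500 trees/ha

2500


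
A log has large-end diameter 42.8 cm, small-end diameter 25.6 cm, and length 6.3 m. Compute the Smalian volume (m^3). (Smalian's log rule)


Smalian: V = (A1 + A2)/2 * L,  A = pi*(D/200)^2
A1 = pi*(42.8/200)^2 = 0.143872 m^2
A2 = pi*(25.6/200)^2 = 0.051472 m^2
V = (0.143872+0.051472)/2*6.3 = 0.6153 m^3

0.6153


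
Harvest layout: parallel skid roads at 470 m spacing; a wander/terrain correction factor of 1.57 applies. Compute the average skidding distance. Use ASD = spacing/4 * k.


Formula: ASD = (spacing / 4) * correction
Uncorrected distance = spacing / 4 = 470 / 4 = 117.5 m
ASD = 117.5 * 1.57 = 184 m

184


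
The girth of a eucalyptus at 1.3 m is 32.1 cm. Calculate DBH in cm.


Formula: DBH = C / pi
DBH = 32.1 / pi
pi = 3.14159...
DBH = 10.2 cm

10.2
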